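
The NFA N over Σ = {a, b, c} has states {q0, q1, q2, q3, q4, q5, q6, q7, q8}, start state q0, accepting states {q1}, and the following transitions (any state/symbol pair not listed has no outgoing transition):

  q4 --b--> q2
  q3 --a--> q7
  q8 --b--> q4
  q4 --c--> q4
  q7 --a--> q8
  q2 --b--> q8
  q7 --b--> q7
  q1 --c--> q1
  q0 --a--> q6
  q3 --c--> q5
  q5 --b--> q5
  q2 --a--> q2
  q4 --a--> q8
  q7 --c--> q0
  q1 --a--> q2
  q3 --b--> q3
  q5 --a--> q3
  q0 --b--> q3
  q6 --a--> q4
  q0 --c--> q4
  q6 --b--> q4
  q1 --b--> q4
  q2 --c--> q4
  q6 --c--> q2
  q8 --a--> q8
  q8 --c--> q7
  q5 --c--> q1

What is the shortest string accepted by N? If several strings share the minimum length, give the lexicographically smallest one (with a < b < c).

bcc

A breadth-first search from q0 reaches an accepting state first via the path q0 → q3 → q5 → q1 on input bcc.
No string of length < 3 is accepted (BFS exhausts all shorter strings without reaching an accepting state), and bcc is the lexicographically least accepting string of length 3.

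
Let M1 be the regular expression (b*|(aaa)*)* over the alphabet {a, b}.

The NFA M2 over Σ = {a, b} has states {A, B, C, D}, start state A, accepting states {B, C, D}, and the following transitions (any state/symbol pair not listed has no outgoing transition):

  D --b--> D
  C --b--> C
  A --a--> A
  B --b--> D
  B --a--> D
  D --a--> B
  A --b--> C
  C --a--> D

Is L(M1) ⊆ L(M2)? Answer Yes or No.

No

The empty string ε is in L(M1) but not in L(M2).
So L(M1) ⊄ L(M2).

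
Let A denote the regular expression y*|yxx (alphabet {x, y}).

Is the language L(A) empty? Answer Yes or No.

The empty string ε matches the expression, so it belongs to L(A).
Since L(A) contains at least one string, it is not empty.

No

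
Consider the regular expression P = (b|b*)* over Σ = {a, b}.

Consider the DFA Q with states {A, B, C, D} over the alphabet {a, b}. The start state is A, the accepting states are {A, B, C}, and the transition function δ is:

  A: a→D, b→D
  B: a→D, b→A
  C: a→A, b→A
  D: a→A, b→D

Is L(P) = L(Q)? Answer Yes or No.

The string b is accepted by P but rejected by Q.
So L(P) ≠ L(Q).

No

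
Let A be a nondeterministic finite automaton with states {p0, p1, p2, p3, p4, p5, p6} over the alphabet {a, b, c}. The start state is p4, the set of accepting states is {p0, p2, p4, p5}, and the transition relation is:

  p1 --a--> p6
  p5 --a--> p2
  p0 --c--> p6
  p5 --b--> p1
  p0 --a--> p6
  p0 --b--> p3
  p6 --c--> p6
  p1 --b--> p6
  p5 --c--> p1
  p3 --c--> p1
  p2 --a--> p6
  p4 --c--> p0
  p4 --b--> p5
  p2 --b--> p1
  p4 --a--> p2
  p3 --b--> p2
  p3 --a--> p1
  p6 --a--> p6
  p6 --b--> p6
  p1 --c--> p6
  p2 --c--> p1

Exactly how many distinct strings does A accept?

6

The useful subgraph on states {p0, p2, p3, p4, p5} is acyclic, so L(A) is finite; the longest accepting path visits 4 useful states, giving maximum string length 3.
Counting accepting paths from p4 by length: 1 of length 0, 3 of length 1, 1 of length 2, 1 of length 3. Total 6.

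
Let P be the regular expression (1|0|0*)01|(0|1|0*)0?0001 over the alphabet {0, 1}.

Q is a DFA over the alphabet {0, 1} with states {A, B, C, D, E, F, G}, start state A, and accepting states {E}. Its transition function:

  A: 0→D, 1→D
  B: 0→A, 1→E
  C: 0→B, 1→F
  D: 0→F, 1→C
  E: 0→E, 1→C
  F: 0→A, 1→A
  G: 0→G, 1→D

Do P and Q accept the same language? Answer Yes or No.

The string 01 is accepted by P but rejected by Q.
So L(P) ≠ L(Q).

No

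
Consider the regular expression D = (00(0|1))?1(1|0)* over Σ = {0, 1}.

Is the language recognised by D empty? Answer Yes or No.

No

The string 1 matches the expression, so it belongs to L(D).
Since L(D) contains at least one string, it is not empty.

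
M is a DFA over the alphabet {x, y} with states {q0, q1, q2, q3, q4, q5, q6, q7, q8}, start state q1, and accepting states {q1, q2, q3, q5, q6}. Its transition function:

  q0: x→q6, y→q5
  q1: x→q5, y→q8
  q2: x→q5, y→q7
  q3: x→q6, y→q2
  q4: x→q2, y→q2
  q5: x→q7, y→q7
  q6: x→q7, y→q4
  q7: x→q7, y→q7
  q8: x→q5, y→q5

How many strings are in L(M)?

The useful subgraph on states {q1, q5, q8} is acyclic, so L(M) is finite; the longest accepting path visits 3 useful states, giving maximum string length 2.
Counting accepting paths from q1 by length: 1 of length 0, 1 of length 1, 2 of length 2. Total 4.

4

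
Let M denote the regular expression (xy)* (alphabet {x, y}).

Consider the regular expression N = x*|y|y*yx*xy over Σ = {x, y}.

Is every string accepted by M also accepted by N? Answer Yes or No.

The string xy is in L(M) but not in L(N).
So L(M) ⊄ L(N).

No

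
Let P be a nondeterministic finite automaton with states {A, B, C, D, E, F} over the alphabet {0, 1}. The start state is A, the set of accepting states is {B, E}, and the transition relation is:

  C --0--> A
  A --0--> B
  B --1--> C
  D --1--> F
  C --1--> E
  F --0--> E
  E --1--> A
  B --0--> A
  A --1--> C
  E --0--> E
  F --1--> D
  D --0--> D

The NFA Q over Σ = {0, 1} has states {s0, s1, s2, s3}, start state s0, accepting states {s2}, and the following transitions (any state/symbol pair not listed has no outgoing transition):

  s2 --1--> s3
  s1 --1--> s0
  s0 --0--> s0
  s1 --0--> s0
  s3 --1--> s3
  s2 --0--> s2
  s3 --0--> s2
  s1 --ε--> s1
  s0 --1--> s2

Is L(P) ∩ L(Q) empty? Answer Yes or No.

No

The string 100 is accepted by both P and Q.
Hence L(P) ∩ L(Q) ≠ ∅.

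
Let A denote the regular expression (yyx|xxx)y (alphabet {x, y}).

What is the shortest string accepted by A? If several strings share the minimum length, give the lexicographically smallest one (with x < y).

By inspection of the expression, no string of length less than 4 matches, and xxxy is the lexicographically first match of length 4.

xxxy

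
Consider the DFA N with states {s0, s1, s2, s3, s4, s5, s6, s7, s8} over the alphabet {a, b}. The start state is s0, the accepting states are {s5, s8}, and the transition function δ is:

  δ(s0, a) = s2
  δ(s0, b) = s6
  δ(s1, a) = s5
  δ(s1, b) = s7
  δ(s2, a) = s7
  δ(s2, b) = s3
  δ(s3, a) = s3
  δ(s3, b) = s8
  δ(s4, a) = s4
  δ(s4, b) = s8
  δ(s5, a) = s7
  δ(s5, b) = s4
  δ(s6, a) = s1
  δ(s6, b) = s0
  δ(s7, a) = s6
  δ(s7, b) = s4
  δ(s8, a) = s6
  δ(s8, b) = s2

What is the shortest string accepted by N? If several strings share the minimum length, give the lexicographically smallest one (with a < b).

abb

A breadth-first search from s0 reaches an accepting state first via the path s0 → s2 → s3 → s8 on input abb.
No string of length < 3 is accepted (BFS exhausts all shorter strings without reaching an accepting state), and abb is the lexicographically least accepting string of length 3.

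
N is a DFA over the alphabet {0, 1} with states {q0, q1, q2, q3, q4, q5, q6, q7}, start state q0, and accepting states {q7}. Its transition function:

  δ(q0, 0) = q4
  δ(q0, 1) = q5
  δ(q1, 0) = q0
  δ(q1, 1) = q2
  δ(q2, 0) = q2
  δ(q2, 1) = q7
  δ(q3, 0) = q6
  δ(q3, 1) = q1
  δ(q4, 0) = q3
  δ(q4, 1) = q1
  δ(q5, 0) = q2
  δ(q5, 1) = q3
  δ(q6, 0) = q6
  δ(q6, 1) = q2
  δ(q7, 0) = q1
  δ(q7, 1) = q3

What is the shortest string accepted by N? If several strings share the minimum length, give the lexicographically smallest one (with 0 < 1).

101

A breadth-first search from q0 reaches an accepting state first via the path q0 → q5 → q2 → q7 on input 101.
No string of length < 3 is accepted (BFS exhausts all shorter strings without reaching an accepting state), and 101 is the lexicographically least accepting string of length 3.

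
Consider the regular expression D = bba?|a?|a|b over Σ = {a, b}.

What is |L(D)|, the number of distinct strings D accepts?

The expression has no Kleene star, so L(D) is finite. Expanding the alternatives gives {ε, a, b, bb, bba}.
That is 1 of length 0, 2 of length 1, 1 of length 2, 1 of length 3: 5 strings in all.

5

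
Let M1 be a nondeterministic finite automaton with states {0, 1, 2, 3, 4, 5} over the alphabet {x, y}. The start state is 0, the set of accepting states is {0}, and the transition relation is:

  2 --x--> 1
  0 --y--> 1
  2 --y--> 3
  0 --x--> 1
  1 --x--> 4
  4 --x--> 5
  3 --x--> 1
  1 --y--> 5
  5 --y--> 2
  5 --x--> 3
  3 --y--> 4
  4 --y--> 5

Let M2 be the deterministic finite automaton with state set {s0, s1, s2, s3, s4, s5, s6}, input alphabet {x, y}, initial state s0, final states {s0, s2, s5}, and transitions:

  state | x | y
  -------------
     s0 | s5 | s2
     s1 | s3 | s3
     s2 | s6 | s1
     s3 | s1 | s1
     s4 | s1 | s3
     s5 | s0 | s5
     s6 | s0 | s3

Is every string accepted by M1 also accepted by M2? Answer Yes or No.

Yes

Exploring the product automaton M1 × M2 from the start pair (0, s0), following both machines on each input symbol, reaches 28 state pairs: (0, s0), (1, s5), (1, s2), (4, s0), (5, s5), (4, s6), (5, s1), (5, s2), (3, s0), (2, s5), (5, s0), (5, s3), (3, s3), (2, s3), (3, s6), (2, s1), (4, s2), (1, s0), (3, s5), (2, s2), (3, s1), (1, s1), (4, s1), (4, s3), (1, s3), (5, s6), (4, s5), (1, s6).
M1 accepts in {0} and M2 accepts in {s0, s2, s5}. The reachable pairs whose M1-component is accepting are (0, s0); in each of them the M2-component is accepting too, so the product for L(M1) \ L(M2) (M1-component accepting, M2-component rejecting) has no reachable accepting pair and the difference is empty.
Hence every string in L(M1) is also in L(M2).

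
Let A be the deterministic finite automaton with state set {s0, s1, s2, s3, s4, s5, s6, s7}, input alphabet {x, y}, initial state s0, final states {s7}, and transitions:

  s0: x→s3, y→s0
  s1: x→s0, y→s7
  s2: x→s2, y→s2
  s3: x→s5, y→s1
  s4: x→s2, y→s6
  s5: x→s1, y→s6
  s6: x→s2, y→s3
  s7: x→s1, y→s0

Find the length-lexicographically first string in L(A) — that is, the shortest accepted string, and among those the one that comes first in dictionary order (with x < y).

xyy

A breadth-first search from s0 reaches an accepting state first via the path s0 → s3 → s1 → s7 on input xyy.
No string of length < 3 is accepted (BFS exhausts all shorter strings without reaching an accepting state), and xyy is the lexicographically least accepting string of length 3.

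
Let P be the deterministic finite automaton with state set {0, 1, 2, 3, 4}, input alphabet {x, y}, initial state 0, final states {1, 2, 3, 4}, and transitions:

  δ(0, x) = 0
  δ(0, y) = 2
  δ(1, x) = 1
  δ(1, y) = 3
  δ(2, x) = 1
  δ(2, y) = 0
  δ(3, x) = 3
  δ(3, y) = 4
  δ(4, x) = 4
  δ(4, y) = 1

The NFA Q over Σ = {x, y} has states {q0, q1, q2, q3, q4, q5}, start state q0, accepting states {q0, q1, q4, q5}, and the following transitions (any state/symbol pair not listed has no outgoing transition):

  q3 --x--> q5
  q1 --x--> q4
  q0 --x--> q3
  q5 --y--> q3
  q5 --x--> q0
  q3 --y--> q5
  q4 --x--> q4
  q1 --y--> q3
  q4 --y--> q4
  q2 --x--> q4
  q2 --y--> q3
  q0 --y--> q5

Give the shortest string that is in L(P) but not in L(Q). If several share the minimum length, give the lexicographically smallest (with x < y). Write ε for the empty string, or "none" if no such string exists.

The string xxy is accepted by P but not by Q.
No shorter string lies in the difference, and xxy is the lexicographically first length-3 string in L(P) \ L(Q).

xxy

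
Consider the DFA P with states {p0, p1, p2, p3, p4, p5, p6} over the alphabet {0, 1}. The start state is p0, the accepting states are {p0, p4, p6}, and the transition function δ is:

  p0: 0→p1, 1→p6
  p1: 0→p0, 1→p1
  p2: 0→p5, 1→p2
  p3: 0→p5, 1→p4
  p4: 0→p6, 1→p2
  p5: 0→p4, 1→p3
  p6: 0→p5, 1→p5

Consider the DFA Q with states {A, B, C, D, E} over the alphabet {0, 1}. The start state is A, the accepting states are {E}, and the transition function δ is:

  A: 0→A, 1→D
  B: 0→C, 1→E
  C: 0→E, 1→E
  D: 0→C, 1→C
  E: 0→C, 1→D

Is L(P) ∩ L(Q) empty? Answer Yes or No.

The string 100 is accepted by both P and Q.
Hence L(P) ∩ L(Q) ≠ ∅.

No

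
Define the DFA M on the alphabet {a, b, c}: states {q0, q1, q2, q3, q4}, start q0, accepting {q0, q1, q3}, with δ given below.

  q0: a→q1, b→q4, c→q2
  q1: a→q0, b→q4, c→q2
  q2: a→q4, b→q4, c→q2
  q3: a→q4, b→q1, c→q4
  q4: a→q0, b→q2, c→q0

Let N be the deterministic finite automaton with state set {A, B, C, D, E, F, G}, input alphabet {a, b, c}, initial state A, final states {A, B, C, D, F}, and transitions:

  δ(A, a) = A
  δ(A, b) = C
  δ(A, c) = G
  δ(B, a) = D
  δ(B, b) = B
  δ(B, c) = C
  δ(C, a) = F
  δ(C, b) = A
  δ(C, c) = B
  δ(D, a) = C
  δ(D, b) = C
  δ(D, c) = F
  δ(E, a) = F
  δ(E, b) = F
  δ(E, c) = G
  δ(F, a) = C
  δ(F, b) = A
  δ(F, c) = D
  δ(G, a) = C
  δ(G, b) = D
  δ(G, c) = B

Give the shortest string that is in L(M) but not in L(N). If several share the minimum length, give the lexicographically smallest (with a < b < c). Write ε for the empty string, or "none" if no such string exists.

babc

The string babc is accepted by M but not by N.
No shorter string lies in the difference, and babc is the lexicographically first length-4 string in L(M) \ L(N).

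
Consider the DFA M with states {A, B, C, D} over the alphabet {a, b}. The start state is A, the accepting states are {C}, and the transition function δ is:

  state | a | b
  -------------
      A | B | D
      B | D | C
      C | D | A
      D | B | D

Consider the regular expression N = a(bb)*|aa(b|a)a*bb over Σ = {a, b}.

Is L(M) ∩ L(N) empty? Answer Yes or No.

Yes

Converting the expression N to a DFA (subset construction, then merging equivalent states) gives the minimal DFA with states {n0, n1, n2, n3, n4, n5, n6, n7, n8}, start state n0, accepting states {n1, n6, n8} and transitions n0: a→n1, b→n2; n1: a→n3, b→n4; n2: a→n2, b→n2; n3: a→n5, b→n5; n4: a→n2, b→n6; n5: a→n5, b→n7; n6: a→n2, b→n4; n7: a→n2, b→n8; n8: a→n2, b→n2.
Exploring the product automaton M × N from the start pair (A, n0), following both machines on each input symbol, reaches 17 state pairs: (A, n0), (B, n1), (D, n2), (D, n3), (C, n4), (B, n2), (B, n5), (D, n5), (A, n6), (C, n2), (C, n7), (D, n7), (D, n4), (A, n2), (A, n8), (D, n8), (D, n6).
M accepts in {C} and N accepts in {n1, n6, n8}; no reachable pair has both components accepting, so no string drives both machines to acceptance simultaneously and L(M) ∩ L(N) = ∅.
So no string is accepted by both, and the intersection is empty.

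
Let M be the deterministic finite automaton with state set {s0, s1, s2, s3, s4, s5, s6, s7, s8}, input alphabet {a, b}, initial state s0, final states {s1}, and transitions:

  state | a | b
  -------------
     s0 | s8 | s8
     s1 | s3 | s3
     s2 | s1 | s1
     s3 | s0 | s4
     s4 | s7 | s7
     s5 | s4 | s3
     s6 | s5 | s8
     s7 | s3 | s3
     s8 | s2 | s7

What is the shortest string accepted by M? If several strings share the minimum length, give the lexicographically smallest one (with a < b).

A breadth-first search from s0 reaches an accepting state first via the path s0 → s8 → s2 → s1 on input aaa.
No string of length < 3 is accepted (BFS exhausts all shorter strings without reaching an accepting state), and aaa is the lexicographically least accepting string of length 3.

aaa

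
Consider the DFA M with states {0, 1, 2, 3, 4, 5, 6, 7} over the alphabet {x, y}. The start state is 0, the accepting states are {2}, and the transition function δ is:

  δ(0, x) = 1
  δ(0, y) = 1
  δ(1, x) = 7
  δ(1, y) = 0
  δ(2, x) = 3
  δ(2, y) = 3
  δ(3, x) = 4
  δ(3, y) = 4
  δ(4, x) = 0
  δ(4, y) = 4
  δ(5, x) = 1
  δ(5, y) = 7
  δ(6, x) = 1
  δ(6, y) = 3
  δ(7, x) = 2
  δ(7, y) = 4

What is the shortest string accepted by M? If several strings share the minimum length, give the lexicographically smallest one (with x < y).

A breadth-first search from 0 reaches an accepting state first via the path 0 → 1 → 7 → 2 on input xxx.
No string of length < 3 is accepted (BFS exhausts all shorter strings without reaching an accepting state), and xxx is the lexicographically least accepting string of length 3.

xxx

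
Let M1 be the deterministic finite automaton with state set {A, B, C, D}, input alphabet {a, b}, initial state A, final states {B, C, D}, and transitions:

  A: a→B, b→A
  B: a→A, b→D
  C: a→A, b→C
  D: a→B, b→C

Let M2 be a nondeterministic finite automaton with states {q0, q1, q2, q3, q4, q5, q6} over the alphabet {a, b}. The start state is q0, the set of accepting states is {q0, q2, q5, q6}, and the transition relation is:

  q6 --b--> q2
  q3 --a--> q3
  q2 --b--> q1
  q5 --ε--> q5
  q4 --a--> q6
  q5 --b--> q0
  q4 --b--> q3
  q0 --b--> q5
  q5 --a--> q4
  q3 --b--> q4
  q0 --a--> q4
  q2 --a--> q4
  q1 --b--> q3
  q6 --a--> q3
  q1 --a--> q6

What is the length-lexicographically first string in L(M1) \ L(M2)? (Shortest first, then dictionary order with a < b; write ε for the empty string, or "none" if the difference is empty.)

The string a is accepted by M1 but not by M2.
No shorter string lies in the difference, and a is the lexicographically first length-1 string in L(M1) \ L(M2).

a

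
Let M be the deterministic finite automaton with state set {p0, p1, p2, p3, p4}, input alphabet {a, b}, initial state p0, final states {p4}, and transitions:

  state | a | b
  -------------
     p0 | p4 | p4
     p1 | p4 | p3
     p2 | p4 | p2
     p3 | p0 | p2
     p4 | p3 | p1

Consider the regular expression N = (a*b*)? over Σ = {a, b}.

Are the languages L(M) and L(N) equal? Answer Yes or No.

The string aba is accepted by M but rejected by N.
So L(M) ≠ L(N).

No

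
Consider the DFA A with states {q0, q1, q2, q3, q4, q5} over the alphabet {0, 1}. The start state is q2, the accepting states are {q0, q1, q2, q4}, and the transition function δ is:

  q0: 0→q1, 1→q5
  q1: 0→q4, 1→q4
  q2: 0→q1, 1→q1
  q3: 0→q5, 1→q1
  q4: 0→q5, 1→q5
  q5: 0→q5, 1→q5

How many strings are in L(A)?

7

The useful subgraph on states {q1, q2, q4} is acyclic, so L(A) is finite; the longest accepting path visits 3 useful states, giving maximum string length 2.
Counting accepting paths from q2 by length: 1 of length 0, 2 of length 1, 4 of length 2. Total 7.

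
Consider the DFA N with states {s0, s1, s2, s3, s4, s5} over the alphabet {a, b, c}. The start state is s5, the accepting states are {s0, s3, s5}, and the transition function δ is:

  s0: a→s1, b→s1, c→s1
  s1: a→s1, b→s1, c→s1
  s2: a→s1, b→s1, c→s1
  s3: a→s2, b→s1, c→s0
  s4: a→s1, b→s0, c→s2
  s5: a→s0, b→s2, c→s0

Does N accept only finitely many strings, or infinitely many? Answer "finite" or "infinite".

The useful states (reachable from s5 and able to reach an accepting state) are {s0, s5}.
Restricted to these states the transition graph has no cycle, so every accepting path has bounded length and L is finite.

finite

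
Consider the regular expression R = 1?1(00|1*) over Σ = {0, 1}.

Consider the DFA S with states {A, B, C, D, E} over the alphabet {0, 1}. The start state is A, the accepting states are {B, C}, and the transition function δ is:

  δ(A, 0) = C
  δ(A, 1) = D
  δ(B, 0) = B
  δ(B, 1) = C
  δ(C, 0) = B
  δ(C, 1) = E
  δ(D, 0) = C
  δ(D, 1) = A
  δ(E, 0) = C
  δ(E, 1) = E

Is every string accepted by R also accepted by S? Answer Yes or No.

No

The string 1 is in L(R) but not in L(S).
So L(R) ⊄ L(S).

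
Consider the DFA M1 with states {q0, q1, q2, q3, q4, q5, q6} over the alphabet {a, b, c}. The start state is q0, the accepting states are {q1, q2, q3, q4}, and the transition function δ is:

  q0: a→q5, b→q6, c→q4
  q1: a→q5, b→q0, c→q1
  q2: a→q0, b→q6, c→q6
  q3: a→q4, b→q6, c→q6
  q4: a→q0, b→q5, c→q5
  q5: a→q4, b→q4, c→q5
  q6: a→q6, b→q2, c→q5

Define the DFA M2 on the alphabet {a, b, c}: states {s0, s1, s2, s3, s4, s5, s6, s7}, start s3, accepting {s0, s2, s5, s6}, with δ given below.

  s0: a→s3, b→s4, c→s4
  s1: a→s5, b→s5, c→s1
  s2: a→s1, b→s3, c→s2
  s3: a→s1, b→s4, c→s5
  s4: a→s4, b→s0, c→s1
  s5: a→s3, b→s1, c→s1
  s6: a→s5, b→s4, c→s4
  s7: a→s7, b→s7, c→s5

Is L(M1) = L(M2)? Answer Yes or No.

Yes

Exploring the product automaton M1 × M2 from the start pair (q0, s3), following both machines on each input symbol, reaches 5 state pairs: (q0, s3), (q5, s1), (q6, s4), (q4, s5), (q2, s0).
M1 accepts in {q1, q2, q3, q4} and M2 accepts in {s0, s2, s5, s6}. In every reachable pair the two components are either both accepting — (q4, s5), (q2, s0) — or both non-accepting, so no string is accepted by exactly one of the machines: L(M1) \ L(M2) and L(M2) \ L(M1) are both empty.
Hence every string is accepted by M1 iff it is accepted by M2, and the two languages coincide.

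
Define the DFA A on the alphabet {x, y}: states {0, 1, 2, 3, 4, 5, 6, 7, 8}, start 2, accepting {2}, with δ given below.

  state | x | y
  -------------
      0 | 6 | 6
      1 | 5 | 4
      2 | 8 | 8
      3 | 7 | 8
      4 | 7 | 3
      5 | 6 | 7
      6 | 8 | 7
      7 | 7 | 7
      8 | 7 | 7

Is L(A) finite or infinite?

finite

The useful states (reachable from 2 and able to reach an accepting state) are {2}.
Restricted to these states the transition graph has no cycle, so every accepting path has bounded length and L is finite.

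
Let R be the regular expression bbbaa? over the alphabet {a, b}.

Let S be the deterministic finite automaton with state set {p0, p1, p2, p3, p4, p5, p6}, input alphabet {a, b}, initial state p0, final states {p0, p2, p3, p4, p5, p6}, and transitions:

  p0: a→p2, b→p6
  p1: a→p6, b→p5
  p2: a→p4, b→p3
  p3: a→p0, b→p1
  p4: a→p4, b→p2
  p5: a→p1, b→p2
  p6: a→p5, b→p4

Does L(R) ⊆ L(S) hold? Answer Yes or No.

Yes

Converting the expression R to a DFA (subset construction, then merging equivalent states) gives the minimal DFA with states {r0, r1, r2, r3, r4, r5, r6}, start state r0, accepting states {r5, r6} and transitions r0: a→r1, b→r2; r1: a→r1, b→r1; r2: a→r1, b→r3; r3: a→r1, b→r4; r4: a→r5, b→r1; r5: a→r6, b→r1; r6: a→r1, b→r1.
Exploring the product automaton R × S from the start pair (r0, p0), following both machines on each input symbol, reaches 13 state pairs: (r0, p0), (r1, p2), (r2, p6), (r1, p4), (r1, p3), (r1, p5), (r3, p4), (r1, p0), (r1, p1), (r4, p2), (r1, p6), (r5, p4), (r6, p4).
R accepts in {r5, r6} and S accepts in {p0, p2, p3, p4, p5, p6}. The reachable pairs whose R-component is accepting are (r5, p4), (r6, p4); in each of them the S-component is accepting too, so the product for L(R) \ L(S) (R-component accepting, S-component rejecting) has no reachable accepting pair and the difference is empty.
Hence every string in L(R) is also in L(S).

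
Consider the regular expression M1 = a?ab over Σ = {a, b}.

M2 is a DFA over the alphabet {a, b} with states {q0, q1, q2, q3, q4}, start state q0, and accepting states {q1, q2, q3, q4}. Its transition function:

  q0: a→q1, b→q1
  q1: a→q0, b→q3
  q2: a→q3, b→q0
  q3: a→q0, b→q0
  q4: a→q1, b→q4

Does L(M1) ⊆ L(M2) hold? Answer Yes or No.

Converting the expression M1 to a DFA (subset construction, then merging equivalent states) gives the minimal DFA with states {r0, r1, r2, r3, r4}, start state r0, accepting states {r4} and transitions r0: a→r1, b→r2; r1: a→r3, b→r4; r2: a→r2, b→r2; r3: a→r2, b→r4; r4: a→r2, b→r2.
Exploring the product automaton M1 × M2 from the start pair (r0, q0), following both machines on each input symbol, reaches 8 state pairs: (r0, q0), (r1, q1), (r2, q1), (r3, q0), (r4, q3), (r2, q0), (r2, q3), (r4, q1).
M1 accepts in {r4} and M2 accepts in {q1, q2, q3, q4}. The reachable pairs whose M1-component is accepting are (r4, q3), (r4, q1); in each of them the M2-component is accepting too, so the product for L(M1) \ L(M2) (M1-component accepting, M2-component rejecting) has no reachable accepting pair and the difference is empty.
Hence every string in L(M1) is also in L(M2).

Yes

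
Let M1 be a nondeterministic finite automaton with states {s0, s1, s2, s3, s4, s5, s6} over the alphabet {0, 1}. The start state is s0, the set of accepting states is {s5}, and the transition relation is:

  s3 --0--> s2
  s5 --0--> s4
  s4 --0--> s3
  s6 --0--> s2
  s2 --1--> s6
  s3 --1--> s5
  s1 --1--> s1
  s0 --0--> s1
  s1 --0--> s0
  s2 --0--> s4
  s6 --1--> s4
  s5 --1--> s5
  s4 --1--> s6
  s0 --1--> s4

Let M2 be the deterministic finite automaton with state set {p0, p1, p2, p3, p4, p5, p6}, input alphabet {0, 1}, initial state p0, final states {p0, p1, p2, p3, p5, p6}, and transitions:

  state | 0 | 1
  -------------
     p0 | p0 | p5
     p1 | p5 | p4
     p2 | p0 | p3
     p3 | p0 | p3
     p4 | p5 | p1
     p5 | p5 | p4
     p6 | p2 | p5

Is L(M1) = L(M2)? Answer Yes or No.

No

The string 101 is accepted by M1 but rejected by M2.
So L(M1) ≠ L(M2).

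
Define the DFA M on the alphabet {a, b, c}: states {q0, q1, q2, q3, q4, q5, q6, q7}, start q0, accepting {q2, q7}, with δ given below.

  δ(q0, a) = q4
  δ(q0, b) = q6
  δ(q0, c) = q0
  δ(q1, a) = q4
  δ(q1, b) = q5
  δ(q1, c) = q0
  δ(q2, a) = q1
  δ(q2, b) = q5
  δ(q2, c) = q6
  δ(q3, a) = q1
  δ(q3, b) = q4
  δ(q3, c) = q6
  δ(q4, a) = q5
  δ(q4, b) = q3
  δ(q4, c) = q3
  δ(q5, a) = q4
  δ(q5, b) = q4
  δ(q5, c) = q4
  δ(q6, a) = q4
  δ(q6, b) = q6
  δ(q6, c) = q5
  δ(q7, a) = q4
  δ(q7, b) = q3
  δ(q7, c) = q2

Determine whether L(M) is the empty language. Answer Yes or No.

Yes

The states reachable from the start state are {q0, q1, q3, q4, q5, q6}.
None of the accepting states {q2, q7} is reachable, so no string is accepted and L(M) = ∅.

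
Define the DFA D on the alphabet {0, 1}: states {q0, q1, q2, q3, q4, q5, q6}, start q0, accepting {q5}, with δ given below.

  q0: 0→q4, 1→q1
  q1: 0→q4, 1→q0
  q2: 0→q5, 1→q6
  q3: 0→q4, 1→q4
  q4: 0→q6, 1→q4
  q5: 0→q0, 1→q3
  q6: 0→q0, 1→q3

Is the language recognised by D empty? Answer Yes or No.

The states reachable from the start state are {q0, q1, q3, q4, q6}.
None of the accepting states {q5} is reachable, so no string is accepted and L(D) = ∅.

Yes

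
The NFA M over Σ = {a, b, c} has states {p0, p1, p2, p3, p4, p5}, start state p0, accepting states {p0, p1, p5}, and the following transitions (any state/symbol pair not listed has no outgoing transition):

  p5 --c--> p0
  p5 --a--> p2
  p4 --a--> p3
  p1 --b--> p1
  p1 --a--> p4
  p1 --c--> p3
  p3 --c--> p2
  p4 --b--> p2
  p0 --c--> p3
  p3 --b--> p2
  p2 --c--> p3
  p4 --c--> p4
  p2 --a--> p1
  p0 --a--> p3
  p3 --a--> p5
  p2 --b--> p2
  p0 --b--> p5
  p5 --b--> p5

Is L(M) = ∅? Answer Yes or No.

The empty string ε is accepted: the run p0 ends in the accepting state p0.
Since at least one string is accepted, L(M) is not empty.

No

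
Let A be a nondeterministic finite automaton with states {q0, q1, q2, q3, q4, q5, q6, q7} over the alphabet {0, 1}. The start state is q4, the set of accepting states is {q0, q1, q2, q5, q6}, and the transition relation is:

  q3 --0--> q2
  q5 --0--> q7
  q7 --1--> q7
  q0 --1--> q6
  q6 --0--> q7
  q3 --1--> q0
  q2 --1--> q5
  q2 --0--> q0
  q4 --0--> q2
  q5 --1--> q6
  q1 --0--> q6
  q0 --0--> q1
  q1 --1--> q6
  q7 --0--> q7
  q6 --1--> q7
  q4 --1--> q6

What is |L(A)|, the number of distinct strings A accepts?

9

The useful subgraph on states {q0, q1, q2, q4, q5, q6} is acyclic, so L(A) is finite; the longest accepting path visits 5 useful states, giving maximum string length 4.
Counting accepting paths from q4 by length: 2 of length 1, 2 of length 2, 3 of length 3, 2 of length 4. Total 9.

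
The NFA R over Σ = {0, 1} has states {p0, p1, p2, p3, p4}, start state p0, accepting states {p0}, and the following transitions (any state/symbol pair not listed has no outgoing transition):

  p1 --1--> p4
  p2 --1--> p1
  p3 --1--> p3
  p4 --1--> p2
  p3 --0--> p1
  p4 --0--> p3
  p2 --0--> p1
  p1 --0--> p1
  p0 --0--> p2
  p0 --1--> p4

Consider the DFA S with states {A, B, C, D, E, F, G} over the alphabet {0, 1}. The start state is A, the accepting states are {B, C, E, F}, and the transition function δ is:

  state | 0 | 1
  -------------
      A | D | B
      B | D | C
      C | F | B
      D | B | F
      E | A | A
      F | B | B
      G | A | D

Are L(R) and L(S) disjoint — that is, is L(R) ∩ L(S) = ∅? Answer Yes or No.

Exploring the product automaton R × S from the start pair (p0, A), following both machines on each input symbol, reaches 15 state pairs: (p0, A), (p2, D), (p4, B), (p1, B), (p1, F), (p3, D), (p2, C), (p1, D), (p4, C), (p3, F), (p4, F), (p2, B), (p3, B), (p1, C), (p3, C).
R accepts in {p0} and S accepts in {B, C, E, F}; no reachable pair has both components accepting, so no string drives both machines to acceptance simultaneously and L(R) ∩ L(S) = ∅.
So no string is accepted by both, and the intersection is empty.

Yes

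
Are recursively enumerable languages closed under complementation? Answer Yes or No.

No

If both L and its complement were r.e., running the two recognisers in parallel would decide L, so L would be recursive; but there are r.e. languages that are not recursive (e.g. the halting problem), and their complements are therefore not r.e.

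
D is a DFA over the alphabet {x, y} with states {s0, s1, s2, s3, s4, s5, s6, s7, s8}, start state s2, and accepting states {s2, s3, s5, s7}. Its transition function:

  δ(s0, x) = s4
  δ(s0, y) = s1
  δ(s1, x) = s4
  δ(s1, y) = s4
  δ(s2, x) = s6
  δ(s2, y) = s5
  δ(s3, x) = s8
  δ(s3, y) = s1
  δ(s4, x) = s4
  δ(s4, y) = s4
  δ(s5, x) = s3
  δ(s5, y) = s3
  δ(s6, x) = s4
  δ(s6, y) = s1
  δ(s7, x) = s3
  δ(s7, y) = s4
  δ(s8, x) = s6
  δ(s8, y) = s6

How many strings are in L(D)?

4

The useful subgraph on states {s2, s3, s5} is acyclic, so L(D) is finite; the longest accepting path visits 3 useful states, giving maximum string length 2.
Counting accepting paths from s2 by length: 1 of length 0, 1 of length 1, 2 of length 2. Total 4.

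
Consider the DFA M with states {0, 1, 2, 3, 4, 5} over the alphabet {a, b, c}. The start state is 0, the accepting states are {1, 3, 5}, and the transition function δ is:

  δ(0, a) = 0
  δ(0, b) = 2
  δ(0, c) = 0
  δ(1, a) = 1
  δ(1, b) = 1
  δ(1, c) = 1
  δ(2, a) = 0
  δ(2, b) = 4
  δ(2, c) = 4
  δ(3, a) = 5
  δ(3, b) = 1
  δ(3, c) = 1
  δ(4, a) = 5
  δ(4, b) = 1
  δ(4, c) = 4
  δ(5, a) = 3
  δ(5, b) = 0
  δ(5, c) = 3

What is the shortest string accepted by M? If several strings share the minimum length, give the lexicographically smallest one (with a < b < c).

A breadth-first search from 0 reaches an accepting state first via the path 0 → 2 → 4 → 5 on input bba.
No string of length < 3 is accepted (BFS exhausts all shorter strings without reaching an accepting state), and bba is the lexicographically least accepting string of length 3.

bba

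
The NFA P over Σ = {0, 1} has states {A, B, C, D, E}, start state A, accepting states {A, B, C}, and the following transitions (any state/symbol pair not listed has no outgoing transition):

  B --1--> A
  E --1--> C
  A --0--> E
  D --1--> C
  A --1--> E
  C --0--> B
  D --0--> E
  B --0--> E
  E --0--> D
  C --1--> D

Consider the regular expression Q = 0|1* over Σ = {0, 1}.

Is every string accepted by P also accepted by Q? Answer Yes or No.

The string 01 is in L(P) but not in L(Q).
So L(P) ⊄ L(Q).

No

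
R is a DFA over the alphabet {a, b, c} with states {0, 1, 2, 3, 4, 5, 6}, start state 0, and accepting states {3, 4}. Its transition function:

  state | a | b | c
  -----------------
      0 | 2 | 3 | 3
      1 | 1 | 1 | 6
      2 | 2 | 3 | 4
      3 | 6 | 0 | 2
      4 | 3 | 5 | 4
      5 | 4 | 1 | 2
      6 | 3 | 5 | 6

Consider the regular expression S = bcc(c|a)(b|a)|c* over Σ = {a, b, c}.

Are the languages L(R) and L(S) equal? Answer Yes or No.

No

The string b is accepted by R but rejected by S.
So L(R) ≠ L(S).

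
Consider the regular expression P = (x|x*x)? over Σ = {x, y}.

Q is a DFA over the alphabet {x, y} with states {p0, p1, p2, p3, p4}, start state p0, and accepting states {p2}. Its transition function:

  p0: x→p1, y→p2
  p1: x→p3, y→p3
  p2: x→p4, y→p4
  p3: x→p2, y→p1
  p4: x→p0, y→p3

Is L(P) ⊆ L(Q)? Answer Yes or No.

No

The empty string ε is in L(P) but not in L(Q).
So L(P) ⊄ L(Q).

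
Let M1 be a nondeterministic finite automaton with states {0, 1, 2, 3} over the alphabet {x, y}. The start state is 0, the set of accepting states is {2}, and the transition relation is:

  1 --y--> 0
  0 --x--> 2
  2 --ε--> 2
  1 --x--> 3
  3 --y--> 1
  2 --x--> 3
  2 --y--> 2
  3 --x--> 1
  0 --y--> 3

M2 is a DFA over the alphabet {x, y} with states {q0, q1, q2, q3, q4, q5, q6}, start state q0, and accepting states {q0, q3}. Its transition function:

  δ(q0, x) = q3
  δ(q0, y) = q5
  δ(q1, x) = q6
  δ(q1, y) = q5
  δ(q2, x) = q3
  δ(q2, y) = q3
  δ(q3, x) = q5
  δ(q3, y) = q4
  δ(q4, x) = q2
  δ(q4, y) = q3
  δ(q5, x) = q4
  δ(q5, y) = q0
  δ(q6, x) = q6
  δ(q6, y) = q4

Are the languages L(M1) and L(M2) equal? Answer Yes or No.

No

The string xy is accepted by M1 but rejected by M2.
So L(M1) ≠ L(M2).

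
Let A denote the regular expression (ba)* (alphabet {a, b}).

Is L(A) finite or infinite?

infinite

The expression contains a Kleene star applied to a subexpression that matches at least one nonempty string, so it matches strings of unbounded length.
Hence L(A) is infinite.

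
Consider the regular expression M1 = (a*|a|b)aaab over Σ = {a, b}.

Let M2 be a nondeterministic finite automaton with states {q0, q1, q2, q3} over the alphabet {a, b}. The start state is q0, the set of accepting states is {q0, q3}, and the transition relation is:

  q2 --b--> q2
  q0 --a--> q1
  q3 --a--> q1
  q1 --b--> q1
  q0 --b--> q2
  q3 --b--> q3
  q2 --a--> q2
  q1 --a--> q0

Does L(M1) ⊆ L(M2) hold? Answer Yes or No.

The string aaab is in L(M1) but not in L(M2).
So L(M1) ⊄ L(M2).

No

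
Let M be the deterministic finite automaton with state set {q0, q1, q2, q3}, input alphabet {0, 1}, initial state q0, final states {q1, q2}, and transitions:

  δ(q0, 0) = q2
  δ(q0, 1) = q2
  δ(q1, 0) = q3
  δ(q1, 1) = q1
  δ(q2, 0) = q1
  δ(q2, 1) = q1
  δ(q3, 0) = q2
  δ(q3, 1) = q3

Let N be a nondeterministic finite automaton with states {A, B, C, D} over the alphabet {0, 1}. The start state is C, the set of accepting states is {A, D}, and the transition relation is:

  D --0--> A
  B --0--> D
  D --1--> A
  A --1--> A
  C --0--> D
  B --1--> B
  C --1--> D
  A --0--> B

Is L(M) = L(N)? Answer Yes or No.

Exploring the product automaton M × N from the start pair (q0, C), following both machines on each input symbol, reaches 4 state pairs: (q0, C), (q2, D), (q1, A), (q3, B).
M accepts in {q1, q2} and N accepts in {A, D}. In every reachable pair the two components are either both accepting — (q2, D), (q1, A) — or both non-accepting, so no string is accepted by exactly one of the machines: L(M) \ L(N) and L(N) \ L(M) are both empty.
Hence every string is accepted by M iff it is accepted by N, and the two languages coincide.

Yes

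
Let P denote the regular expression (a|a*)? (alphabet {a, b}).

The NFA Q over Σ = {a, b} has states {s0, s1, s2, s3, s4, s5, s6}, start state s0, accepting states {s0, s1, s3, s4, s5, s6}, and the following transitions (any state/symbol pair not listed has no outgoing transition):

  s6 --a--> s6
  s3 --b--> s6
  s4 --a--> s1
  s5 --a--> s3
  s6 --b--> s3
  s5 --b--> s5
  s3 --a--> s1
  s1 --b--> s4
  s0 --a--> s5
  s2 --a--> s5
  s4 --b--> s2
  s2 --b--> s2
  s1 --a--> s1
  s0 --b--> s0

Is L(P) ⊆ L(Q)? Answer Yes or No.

Converting the expression P to a DFA (subset construction, then merging equivalent states) gives the minimal DFA with states {p0, p1}, start state p0, accepting states {p0} and transitions p0: a→p0, b→p1; p1: a→p1, b→p1.
Exploring the product automaton P × Q from the start pair (p0, s0), following both machines on each input symbol, reaches 11 state pairs: (p0, s0), (p0, s5), (p1, s0), (p0, s3), (p1, s5), (p0, s1), (p1, s6), (p1, s3), (p1, s4), (p1, s1), (p1, s2).
P accepts in {p0} and Q accepts in {s0, s1, s3, s4, s5, s6}. The reachable pairs whose P-component is accepting are (p0, s0), (p0, s5), (p0, s3), (p0, s1); in each of them the Q-component is accepting too, so the product for L(P) \ L(Q) (P-component accepting, Q-component rejecting) has no reachable accepting pair and the difference is empty.
Hence every string in L(P) is also in L(Q).

Yes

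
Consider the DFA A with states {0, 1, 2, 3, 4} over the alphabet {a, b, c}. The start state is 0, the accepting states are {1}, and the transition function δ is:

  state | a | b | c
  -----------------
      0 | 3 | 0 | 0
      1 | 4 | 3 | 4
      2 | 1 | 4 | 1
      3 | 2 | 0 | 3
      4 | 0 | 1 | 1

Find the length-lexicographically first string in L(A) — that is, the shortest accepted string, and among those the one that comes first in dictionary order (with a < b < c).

aaa

A breadth-first search from 0 reaches an accepting state first via the path 0 → 3 → 2 → 1 on input aaa.
No string of length < 3 is accepted (BFS exhausts all shorter strings without reaching an accepting state), and aaa is the lexicographically least accepting string of length 3.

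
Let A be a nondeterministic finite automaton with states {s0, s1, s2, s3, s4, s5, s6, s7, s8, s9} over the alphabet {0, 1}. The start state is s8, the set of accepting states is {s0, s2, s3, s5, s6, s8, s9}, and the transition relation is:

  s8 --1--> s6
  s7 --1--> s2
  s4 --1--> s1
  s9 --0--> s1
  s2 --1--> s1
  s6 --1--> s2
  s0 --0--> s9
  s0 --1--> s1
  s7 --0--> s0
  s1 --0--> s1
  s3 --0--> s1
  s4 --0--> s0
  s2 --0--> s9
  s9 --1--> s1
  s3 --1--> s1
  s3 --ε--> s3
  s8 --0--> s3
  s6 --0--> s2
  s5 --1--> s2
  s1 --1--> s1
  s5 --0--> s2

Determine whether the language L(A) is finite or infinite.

The useful states (reachable from s8 and able to reach an accepting state) are {s2, s3, s6, s8, s9}.
Restricted to these states the transition graph has no cycle, so every accepting path has bounded length and L is finite.

finite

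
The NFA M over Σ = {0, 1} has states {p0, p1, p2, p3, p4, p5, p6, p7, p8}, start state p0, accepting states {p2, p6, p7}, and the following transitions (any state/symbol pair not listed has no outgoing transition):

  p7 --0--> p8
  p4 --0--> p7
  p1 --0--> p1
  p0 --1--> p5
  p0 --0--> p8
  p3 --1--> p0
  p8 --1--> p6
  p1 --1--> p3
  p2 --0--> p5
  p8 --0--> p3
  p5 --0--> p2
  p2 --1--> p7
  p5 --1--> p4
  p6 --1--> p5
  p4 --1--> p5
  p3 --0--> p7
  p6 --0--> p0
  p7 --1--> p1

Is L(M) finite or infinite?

State p0 is reachable from the start and can reach an accepting state, and it lies on the cycle p0 → p8 → p3 → p0.
Traversing that cycle any number of times yields accepted strings of unbounded length, so the language is infinite.

infinite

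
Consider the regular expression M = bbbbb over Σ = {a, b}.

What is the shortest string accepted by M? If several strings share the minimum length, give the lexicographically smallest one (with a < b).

bbbbb

By inspection of the expression, no string of length less than 5 matches, and bbbbb is the lexicographically first match of length 5.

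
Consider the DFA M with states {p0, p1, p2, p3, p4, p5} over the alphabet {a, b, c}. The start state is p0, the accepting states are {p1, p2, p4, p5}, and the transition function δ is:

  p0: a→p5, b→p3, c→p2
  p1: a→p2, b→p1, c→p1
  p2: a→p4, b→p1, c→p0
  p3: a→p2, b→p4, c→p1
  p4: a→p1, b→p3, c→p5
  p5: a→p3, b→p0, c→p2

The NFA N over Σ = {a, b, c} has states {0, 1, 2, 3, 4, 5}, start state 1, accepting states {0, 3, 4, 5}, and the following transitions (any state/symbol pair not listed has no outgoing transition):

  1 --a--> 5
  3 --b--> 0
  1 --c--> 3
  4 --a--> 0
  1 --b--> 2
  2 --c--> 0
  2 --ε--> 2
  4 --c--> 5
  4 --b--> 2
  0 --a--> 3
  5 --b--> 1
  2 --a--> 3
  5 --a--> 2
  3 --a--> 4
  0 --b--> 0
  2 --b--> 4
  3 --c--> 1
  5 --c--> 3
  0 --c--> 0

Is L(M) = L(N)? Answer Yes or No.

Exploring the product automaton M × N from the start pair (p0, 1), following both machines on each input symbol, reaches 6 state pairs: (p0, 1), (p5, 5), (p3, 2), (p2, 3), (p4, 4), (p1, 0).
M accepts in {p1, p2, p4, p5} and N accepts in {0, 3, 4, 5}. In every reachable pair the two components are either both accepting — (p5, 5), (p2, 3), (p4, 4), (p1, 0) — or both non-accepting, so no string is accepted by exactly one of the machines: L(M) \ L(N) and L(N) \ L(M) are both empty.
Hence every string is accepted by M iff it is accepted by N, and the two languages coincide.

Yes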